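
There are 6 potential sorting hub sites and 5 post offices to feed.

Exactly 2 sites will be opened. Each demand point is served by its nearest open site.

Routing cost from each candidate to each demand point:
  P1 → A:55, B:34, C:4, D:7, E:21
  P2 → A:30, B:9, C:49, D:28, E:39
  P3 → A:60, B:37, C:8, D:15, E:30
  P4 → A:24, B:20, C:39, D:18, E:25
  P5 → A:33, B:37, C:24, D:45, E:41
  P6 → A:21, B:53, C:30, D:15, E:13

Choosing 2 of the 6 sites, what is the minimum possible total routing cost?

Open {P1, P2}.
  A→P2 30, B→P2 9, C→P1 4, D→P1 7, E→P1 21  ⇒ total 71.
Compare {P1, P4}: total 76.
Compare {P1, P6}: total 79.
No size-2 selection does better; minimum is 71.

71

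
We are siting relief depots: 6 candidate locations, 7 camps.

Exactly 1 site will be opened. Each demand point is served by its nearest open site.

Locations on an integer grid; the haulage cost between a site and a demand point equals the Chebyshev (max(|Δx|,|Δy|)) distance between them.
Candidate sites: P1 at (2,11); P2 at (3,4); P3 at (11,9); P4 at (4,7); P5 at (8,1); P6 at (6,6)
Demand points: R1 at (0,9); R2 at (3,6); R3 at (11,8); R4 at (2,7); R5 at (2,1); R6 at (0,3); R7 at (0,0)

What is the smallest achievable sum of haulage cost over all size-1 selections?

Open {P2}.
  R1→P2 5, R2→P2 2, R3→P2 8, R4→P2 3, R5→P2 3, R6→P2 3, R7→P2 4  ⇒ total 28.
Compare {P4}: total 31.
Compare {P6}: total 35.
No size-1 selection does better; minimum is 28.

28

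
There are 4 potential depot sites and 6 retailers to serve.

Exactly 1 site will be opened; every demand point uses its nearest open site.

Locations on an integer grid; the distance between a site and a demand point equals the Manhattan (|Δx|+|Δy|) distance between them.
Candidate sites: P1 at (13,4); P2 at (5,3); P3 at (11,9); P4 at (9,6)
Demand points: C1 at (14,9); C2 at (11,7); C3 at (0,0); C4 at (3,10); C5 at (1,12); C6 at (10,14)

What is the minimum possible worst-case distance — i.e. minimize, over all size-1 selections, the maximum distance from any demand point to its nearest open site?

15

Open {P4}.
  Farthest demand point is C3 at distance 15 (to P4); all others are ≤ 15.
With {P2} the worst case is 16.
With {P1} the worst case is 20.
No size-1 selection achieves below 15.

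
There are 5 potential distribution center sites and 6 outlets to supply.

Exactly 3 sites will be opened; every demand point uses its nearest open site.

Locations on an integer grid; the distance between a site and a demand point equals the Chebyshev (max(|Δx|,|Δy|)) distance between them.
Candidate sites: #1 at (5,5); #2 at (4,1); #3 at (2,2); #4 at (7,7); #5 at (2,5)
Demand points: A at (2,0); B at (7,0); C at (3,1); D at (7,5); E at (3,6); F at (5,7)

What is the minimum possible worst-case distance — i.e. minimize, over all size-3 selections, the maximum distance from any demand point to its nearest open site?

3

Open {#1, #2, #3}.
  Farthest demand point is B at distance 3 (to #2); all others are ≤ 3.
With {#1, #2, #4} the worst case is 3.
With {#1, #2, #5} the worst case is 3.
No size-3 selection achieves below 3.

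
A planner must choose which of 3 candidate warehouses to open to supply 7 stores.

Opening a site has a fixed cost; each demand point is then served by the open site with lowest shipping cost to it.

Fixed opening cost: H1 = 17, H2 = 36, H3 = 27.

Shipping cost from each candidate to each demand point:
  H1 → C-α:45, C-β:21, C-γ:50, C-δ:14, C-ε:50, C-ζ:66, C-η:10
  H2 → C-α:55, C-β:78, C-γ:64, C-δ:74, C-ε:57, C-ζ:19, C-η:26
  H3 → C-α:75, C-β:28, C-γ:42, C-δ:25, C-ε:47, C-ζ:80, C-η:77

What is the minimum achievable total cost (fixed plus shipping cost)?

Open {H1, H2}: assign each demand point to its cheapest open site.
  C-α→H1 45, C-β→H1 21, C-γ→H1 50, C-δ→H1 14, C-ε→H1 50, C-ζ→H2 19, C-η→H1 10
  shipping cost 209, fixed 53 → total 262.
Compare {H1}: shipping cost 256 + fixed 17 = 273.
Compare {H1, H2, H3}: shipping cost 198 + fixed 80 = 278.
Compare {H1, H3}: shipping cost 245 + fixed 44 = 289.
All other subsets cost ≥ 273. Minimum total cost: 262.

262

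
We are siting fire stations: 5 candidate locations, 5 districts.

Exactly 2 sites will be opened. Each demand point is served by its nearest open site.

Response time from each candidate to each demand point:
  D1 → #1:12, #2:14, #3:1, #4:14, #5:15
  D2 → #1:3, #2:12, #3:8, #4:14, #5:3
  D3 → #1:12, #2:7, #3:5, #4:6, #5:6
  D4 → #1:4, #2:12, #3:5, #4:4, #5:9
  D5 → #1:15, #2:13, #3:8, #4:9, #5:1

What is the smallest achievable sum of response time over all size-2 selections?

24

Open {D2, D3}.
  #1→D2 3, #2→D3 7, #3→D3 5, #4→D3 6, #5→D2 3  ⇒ total 24.
Compare {D3, D4}: total 26.
Compare {D4, D5}: total 26.
No size-2 selection does better; minimum is 24.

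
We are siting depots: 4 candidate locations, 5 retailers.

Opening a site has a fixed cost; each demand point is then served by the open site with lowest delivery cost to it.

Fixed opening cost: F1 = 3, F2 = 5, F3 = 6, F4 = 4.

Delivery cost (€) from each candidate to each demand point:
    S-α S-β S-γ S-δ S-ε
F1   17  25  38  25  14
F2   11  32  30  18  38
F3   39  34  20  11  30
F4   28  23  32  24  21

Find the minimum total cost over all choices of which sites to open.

95

Open {F1, F2, F3}: assign each demand point to its cheapest open site.
  S-α→F2 11, S-β→F1 25, S-γ→F3 20, S-δ→F3 11, S-ε→F1 14
  delivery cost 81, fixed 14 → total 95.
Compare {F1, F3}: delivery cost 87 + fixed 9 = 96.
Compare {F1, F2, F3, F4}: delivery cost 79 + fixed 18 = 97.
Compare {F1, F3, F4}: delivery cost 85 + fixed 13 = 98.
All other subsets cost ≥ 96. Minimum total cost: 95.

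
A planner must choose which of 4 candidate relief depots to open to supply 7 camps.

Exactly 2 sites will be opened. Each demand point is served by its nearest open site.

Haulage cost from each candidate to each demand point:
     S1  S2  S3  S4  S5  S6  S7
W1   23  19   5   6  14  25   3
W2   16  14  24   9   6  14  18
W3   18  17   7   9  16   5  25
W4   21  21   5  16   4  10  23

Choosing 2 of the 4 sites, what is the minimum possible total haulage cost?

Open {W1, W2}.
  S1→W2 16, S2→W2 14, S3→W1 5, S4→W1 6, S5→W2 6, S6→W2 14, S7→W1 3  ⇒ total 64.
Compare {W1, W3}: total 68.
Compare {W1, W4}: total 68.
No size-2 selection does better; minimum is 64.

64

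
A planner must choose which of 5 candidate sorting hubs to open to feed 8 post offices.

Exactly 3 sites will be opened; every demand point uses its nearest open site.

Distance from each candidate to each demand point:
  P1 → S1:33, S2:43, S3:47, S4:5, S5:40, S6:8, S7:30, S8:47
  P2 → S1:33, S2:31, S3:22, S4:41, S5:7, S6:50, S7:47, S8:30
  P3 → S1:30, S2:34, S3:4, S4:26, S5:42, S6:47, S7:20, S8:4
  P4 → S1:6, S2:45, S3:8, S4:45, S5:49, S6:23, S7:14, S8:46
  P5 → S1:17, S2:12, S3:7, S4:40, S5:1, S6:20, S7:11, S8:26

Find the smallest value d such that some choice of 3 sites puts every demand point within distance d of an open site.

Open {P1, P3, P5}.
  Farthest demand point is S1 at distance 17 (to P5); all others are ≤ 17.
With {P1, P2, P5} the worst case is 26.
With {P1, P4, P5} the worst case is 26.
No size-3 selection achieves below 17.

17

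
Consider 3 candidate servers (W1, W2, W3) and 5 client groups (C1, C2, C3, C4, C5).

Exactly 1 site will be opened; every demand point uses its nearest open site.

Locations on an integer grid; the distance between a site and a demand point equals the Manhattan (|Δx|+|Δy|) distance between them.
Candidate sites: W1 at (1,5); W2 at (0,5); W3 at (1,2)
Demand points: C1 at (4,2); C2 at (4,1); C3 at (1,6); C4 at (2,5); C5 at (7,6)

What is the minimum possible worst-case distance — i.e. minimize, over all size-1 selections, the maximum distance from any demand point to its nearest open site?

Open {W1}.
  Farthest demand point is C2 at distance 7 (to W1); all others are ≤ 7.
With {W2} the worst case is 8.
With {W3} the worst case is 10.
No size-1 selection achieves below 7.

7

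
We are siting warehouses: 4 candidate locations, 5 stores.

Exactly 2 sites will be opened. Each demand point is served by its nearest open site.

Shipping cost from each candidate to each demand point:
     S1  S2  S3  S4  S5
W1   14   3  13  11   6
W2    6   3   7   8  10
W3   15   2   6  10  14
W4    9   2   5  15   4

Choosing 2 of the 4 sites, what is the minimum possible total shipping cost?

Open {W2, W4}.
  S1→W2 6, S2→W4 2, S3→W4 5, S4→W2 8, S5→W4 4  ⇒ total 25.
Compare {W1, W2}: total 30.
Compare {W3, W4}: total 30.
No size-2 selection does better; minimum is 25.

25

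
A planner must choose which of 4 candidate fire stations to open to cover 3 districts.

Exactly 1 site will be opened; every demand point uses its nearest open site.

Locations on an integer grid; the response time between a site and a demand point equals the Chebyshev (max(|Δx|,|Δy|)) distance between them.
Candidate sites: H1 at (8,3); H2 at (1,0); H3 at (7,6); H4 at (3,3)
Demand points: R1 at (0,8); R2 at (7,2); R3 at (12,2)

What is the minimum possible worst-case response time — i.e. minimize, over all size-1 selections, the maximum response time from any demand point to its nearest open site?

7

Open {H3}.
  Farthest demand point is R1 at response time 7 (to H3); all others are ≤ 7.
With {H1} the worst case is 8.
With {H4} the worst case is 9.
No size-1 selection achieves below 7.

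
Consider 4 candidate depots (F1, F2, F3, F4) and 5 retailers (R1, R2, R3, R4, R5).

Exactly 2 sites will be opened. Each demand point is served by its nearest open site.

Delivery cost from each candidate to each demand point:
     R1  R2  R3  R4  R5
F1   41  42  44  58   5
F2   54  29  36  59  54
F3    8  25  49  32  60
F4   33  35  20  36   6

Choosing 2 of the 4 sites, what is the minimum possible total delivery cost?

91

Open {F3, F4}.
  R1→F3 8, R2→F3 25, R3→F4 20, R4→F3 32, R5→F4 6  ⇒ total 91.
Compare {F1, F3}: total 114.
Compare {F2, F4}: total 124.
No size-2 selection does better; minimum is 91.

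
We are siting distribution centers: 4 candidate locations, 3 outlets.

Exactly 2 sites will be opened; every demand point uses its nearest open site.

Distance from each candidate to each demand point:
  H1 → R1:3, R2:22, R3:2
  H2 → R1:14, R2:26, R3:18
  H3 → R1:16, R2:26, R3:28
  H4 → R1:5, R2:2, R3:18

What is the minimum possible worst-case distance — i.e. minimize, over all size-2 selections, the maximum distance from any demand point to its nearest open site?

3

Open {H1, H4}.
  Farthest demand point is R1 at distance 3 (to H1); all others are ≤ 3.
With {H2, H4} the worst case is 18.
With {H3, H4} the worst case is 18.
No size-2 selection achieves below 3.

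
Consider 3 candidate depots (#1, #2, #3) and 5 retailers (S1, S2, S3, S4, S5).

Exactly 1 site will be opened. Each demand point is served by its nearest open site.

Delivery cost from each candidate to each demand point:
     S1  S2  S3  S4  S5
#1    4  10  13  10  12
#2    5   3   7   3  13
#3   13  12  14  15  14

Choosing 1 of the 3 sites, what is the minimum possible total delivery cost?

31

Open {#2}.
  S1→#2 5, S2→#2 3, S3→#2 7, S4→#2 3, S5→#2 13  ⇒ total 31.
Compare {#1}: total 49.
Compare {#3}: total 68.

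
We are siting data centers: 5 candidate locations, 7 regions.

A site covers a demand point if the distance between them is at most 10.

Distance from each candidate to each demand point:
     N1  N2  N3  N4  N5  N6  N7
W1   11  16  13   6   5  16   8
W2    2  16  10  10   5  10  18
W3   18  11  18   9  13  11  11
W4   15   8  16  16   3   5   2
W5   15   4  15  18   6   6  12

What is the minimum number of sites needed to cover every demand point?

2

Coverage sets (demand points within 10 of each site):
  W1: {N4, N5, N7}
  W2: {N1, N3, N4, N5, N6}
  W3: {N4}
  W4: {N2, N5, N6, N7}
  W5: {N2, N5, N6}
No single site covers all 7 demand points.
But {W2, W4} covers everything, so the minimum is 2.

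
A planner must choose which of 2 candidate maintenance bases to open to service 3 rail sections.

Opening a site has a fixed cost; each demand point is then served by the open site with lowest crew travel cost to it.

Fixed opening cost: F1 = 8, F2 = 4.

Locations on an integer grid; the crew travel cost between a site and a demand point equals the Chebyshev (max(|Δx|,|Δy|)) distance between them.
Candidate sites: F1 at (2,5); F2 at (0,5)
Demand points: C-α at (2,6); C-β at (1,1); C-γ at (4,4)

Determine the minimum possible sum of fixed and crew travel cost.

Open {F2}: assign each demand point to its cheapest open site.
  C-α→F2 2, C-β→F2 4, C-γ→F2 4
  crew travel cost 10, fixed 4 → total 14.
Compare {F1}: crew travel cost 7 + fixed 8 = 15.
Compare {F1, F2}: crew travel cost 7 + fixed 12 = 19.

14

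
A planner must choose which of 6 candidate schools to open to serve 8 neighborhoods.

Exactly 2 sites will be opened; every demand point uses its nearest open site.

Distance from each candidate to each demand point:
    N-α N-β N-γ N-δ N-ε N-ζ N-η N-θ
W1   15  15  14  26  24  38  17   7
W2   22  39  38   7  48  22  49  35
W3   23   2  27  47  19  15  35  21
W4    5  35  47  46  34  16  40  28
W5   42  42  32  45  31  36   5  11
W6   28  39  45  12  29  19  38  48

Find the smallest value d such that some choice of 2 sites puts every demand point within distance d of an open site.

Open {W1, W2}.
  Farthest demand point is N-ε at distance 24 (to W1); all others are ≤ 24.
With {W1, W6} the worst case is 24.
With {W1, W3} the worst case is 26.
No size-2 selection achieves below 24.

24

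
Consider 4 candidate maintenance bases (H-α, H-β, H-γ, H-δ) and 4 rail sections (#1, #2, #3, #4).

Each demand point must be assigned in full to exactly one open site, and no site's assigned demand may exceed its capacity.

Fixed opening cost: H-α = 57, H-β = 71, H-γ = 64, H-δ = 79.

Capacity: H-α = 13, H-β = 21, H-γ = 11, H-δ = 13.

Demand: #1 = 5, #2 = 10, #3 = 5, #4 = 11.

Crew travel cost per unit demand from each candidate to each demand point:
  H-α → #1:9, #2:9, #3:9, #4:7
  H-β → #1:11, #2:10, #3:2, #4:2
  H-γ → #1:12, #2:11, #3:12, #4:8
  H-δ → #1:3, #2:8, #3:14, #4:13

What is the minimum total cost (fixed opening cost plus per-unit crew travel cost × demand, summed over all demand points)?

305

Open {H-α, H-β}; cheapest assignment that respects the capacities:
  H-α (cap 13, load 10): #2 — cost 10×9 = 90
  H-β (cap 21, load 21): #1, #3, #4 — cost 5×11 + 5×2 + 11×2 = 87
  Shipping 177, fixed 128 → total 305.
  Any other capacity-feasible assignment to {H-α, H-β} ships for at least 177.
Compare {H-β, H-δ}: its best feasible assignment gives total 317.
Compare {H-β, H-γ}: its best feasible assignment gives total 332.
Every other set of open sites that can feasibly serve all demand totals ≥ 317 even under its best assignment. Minimum: 305.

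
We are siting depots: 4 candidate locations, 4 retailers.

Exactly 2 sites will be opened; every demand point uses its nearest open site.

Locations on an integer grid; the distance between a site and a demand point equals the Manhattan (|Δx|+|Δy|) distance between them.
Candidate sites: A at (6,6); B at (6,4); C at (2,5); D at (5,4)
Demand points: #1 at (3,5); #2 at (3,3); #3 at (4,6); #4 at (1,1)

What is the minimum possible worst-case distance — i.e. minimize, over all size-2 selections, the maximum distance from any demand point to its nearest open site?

5

Open {A, C}.
  Farthest demand point is #4 at distance 5 (to C); all others are ≤ 5.
With {B, C} the worst case is 5.
With {C, D} the worst case is 5.
No size-2 selection achieves below 5.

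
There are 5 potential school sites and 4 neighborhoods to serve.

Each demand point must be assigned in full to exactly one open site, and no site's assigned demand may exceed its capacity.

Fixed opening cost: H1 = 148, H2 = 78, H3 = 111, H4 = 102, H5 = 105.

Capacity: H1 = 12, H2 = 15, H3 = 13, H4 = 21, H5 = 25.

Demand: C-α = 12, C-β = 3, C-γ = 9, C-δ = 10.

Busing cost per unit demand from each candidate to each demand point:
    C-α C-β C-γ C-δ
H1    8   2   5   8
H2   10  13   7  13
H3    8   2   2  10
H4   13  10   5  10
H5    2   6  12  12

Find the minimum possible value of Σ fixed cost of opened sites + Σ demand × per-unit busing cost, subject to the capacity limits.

384

Open {H3, H5}; cheapest assignment that respects the capacities:
  H3 (cap 13, load 12): C-β, C-γ — cost 3×2 + 9×2 = 24
  H5 (cap 25, load 22): C-α, C-δ — cost 12×2 + 10×12 = 144
  Shipping 168, fixed 216 → total 384.
  Any other capacity-feasible assignment to {H3, H5} ships for at least 168.
Compare {H4, H5}: its best feasible assignment gives total 394.
Compare {H2, H5}: its best feasible assignment gives total 408.
Every other set of open sites that can feasibly serve all demand totals ≥ 394 even under its best assignment. Minimum: 384.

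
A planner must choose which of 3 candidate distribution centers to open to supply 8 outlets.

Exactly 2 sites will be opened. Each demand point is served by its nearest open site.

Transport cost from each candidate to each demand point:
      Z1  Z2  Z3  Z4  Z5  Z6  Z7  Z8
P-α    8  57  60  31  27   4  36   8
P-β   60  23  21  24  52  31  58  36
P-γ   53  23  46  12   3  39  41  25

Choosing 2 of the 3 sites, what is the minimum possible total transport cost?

Open {P-α, P-γ}.
  Z1→P-α 8, Z2→P-γ 23, Z3→P-γ 46, Z4→P-γ 12, Z5→P-γ 3, Z6→P-α 4, Z7→P-α 36, Z8→P-α 8  ⇒ total 140.
Compare {P-α, P-β}: total 151.
Compare {P-β, P-γ}: total 209.

140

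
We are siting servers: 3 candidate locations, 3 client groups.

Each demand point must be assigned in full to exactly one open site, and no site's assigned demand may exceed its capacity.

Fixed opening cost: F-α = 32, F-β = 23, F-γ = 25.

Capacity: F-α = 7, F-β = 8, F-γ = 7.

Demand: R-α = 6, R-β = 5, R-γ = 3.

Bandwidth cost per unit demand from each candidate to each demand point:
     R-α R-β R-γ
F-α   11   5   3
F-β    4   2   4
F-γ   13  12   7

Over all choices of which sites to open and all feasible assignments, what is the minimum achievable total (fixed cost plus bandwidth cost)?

143

Open {F-α, F-β}; cheapest assignment that respects the capacities:
  F-α (cap 7, load 6): R-α — cost 6×11 = 66
  F-β (cap 8, load 8): R-β, R-γ — cost 5×2 + 3×4 = 22
  Shipping 88, fixed 55 → total 143.
  Any other capacity-feasible assignment to {F-α, F-β} ships for at least 88.
Compare {F-β, F-γ}: its best feasible assignment gives total 148.
Compare {F-α, F-β, F-γ}: its best feasible assignment gives total 150.
Every other set of open sites that can feasibly serve all demand totals ≥ 148 even under its best assignment. Minimum: 143.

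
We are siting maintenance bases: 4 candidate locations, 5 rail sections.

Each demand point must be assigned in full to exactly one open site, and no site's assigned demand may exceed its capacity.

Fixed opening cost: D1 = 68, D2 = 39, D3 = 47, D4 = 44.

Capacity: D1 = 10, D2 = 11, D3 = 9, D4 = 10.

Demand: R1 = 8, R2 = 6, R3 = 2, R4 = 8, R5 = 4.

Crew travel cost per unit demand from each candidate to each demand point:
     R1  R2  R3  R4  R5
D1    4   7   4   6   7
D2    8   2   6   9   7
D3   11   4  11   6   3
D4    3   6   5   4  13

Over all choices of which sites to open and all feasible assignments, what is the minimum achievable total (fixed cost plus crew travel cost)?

252

Open {D2, D3, D4}; cheapest assignment that respects the capacities:
  D2 (cap 11, load 10): R2, R5 — cost 6×2 + 4×7 = 40
  D3 (cap 9, load 8): R4 — cost 8×6 = 48
  D4 (cap 10, load 10): R1, R3 — cost 8×3 + 2×5 = 34
  Shipping 122, fixed 130 → total 252.
  Any other capacity-feasible assignment to {D2, D3, D4} ships for at least 122.
Compare {D1, D2, D4}: its best feasible assignment gives total 263.
Compare {D1, D2, D3}: its best feasible assignment gives total 282.
Every other set of open sites that can feasibly serve all demand totals ≥ 263 even under its best assignment. Minimum: 252.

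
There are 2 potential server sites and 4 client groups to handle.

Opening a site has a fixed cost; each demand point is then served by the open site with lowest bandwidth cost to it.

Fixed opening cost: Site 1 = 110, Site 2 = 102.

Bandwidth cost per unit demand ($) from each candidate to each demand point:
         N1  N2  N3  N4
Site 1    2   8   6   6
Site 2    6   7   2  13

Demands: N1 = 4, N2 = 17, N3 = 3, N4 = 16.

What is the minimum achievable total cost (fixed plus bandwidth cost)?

368

Open {Site 1}: assign each demand point to its cheapest open site.
  N1→Site 1 4×2=8, N2→Site 1 17×8=136, N3→Site 1 3×6=18, N4→Site 1 16×6=96
  bandwidth cost 258, fixed 110 → total 368.
Compare {Site 1, Site 2}: bandwidth cost 229 + fixed 212 = 441.
Compare {Site 2}: bandwidth cost 357 + fixed 102 = 459.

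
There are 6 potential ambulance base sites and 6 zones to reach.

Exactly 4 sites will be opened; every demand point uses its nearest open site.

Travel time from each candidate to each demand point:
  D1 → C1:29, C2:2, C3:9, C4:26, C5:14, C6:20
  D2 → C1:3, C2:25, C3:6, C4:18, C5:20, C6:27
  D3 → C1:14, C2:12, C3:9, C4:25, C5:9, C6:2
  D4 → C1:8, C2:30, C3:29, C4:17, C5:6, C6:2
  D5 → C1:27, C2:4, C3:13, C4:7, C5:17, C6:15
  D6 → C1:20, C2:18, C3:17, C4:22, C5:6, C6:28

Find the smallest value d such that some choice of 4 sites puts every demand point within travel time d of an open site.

7

Open {D1, D2, D4, D5}.
  Farthest demand point is C4 at travel time 7 (to D5); all others are ≤ 7.
With {D2, D3, D4, D5} the worst case is 7.
With {D2, D3, D5, D6} the worst case is 7.
No size-4 selection achieves below 7.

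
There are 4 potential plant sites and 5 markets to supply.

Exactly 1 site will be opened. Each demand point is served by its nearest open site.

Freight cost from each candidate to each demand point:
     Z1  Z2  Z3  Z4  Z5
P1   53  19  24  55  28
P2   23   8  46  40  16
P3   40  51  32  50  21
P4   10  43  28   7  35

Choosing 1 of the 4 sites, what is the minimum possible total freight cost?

Open {P4}.
  Z1→P4 10, Z2→P4 43, Z3→P4 28, Z4→P4 7, Z5→P4 35  ⇒ total 123.
Compare {P2}: total 133.
Compare {P1}: total 179.
No size-1 selection does better; minimum is 123.

123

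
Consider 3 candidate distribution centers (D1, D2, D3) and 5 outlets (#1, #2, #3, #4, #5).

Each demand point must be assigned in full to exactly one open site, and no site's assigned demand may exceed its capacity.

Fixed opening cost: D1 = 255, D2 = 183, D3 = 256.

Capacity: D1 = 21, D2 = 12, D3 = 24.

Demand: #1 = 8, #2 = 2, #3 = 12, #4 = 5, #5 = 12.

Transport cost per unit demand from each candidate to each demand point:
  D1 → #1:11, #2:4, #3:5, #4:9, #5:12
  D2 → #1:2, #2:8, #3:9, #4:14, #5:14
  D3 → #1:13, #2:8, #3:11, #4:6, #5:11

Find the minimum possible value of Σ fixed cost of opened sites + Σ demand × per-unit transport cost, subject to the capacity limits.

837

Open {D1, D3}; cheapest assignment that respects the capacities:
  D1 (cap 21, load 20): #1, #3 — cost 8×11 + 12×5 = 148
  D3 (cap 24, load 19): #2, #4, #5 — cost 2×8 + 5×6 + 12×11 = 178
  Shipping 326, fixed 511 → total 837.
  Any other capacity-feasible assignment to {D1, D3} ships for at least 326.
Compare {D1, D2, D3}: its best feasible assignment gives total 940.
Every other set of open sites that can feasibly serve all demand totals ≥ 940 even under its best assignment. Minimum: 837.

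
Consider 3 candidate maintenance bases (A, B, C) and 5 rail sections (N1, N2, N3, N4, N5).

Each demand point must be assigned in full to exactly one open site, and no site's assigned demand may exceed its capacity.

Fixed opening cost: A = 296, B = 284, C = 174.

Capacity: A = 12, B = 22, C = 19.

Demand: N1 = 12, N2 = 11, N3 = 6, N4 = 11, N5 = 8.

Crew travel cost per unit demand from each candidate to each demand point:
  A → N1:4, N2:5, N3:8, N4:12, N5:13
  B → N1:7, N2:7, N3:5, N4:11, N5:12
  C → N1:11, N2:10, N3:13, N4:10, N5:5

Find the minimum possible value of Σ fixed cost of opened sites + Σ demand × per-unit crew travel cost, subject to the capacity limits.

Open {A, B, C}; cheapest assignment that respects the capacities:
  A (cap 12, load 12): N1 — cost 12×4 = 48
  B (cap 22, load 17): N2, N3 — cost 11×7 + 6×5 = 107
  C (cap 19, load 19): N4, N5 — cost 11×10 + 8×5 = 150
  Shipping 305, fixed 754 → total 1059.
  Any other capacity-feasible assignment to {A, B, C} ships for at least 305.
Total demand is 48 and no other set of sites has combined capacity ≥ 48, so {A, B, C} is the only feasible choice of open sites. Minimum: 1059.

1059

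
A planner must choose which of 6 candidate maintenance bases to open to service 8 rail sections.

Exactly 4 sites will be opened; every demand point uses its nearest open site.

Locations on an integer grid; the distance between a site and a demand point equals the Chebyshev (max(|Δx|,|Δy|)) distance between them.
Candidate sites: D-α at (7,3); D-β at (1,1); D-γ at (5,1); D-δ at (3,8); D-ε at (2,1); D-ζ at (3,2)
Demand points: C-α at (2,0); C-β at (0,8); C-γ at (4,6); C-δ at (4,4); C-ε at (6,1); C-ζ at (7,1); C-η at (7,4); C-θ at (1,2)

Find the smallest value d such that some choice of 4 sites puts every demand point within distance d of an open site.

3

Open {D-α, D-β, D-γ, D-δ}.
  Farthest demand point is C-β at distance 3 (to D-δ); all others are ≤ 3.
With {D-α, D-β, D-δ, D-ε} the worst case is 3.
With {D-α, D-β, D-δ, D-ζ} the worst case is 3.
No size-4 selection achieves below 3.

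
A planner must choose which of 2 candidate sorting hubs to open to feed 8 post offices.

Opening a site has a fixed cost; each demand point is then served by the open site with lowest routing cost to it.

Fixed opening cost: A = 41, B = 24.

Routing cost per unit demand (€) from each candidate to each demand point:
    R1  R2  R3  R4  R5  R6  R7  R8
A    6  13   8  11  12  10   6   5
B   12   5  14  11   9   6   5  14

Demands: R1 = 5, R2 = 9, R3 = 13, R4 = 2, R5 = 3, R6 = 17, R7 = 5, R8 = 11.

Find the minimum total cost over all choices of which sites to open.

475

Open {A, B}: assign each demand point to its cheapest open site.
  R1→A 5×6=30, R2→B 9×5=45, R3→A 13×8=104, R4→A 2×11=22, R5→B 3×9=27, R6→B 17×6=102, R7→B 5×5=25, R8→A 11×5=55
  routing cost 410, fixed 65 → total 475.
Compare {A}: routing cost 564 + fixed 41 = 605.
Compare {B}: routing cost 617 + fixed 24 = 641.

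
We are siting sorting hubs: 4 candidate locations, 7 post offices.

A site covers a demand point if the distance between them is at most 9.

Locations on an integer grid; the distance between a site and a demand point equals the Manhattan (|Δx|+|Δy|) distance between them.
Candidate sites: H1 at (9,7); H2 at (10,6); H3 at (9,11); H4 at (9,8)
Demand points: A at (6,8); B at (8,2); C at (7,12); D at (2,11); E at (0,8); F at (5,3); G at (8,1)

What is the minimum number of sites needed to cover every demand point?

2

Coverage sets (demand points within 9 of each site):
  H1: {A, B, C, F, G}
  H2: {A, B, C, F, G}
  H3: {A, C, D}
  H4: {A, B, C, E, F, G}
No single site covers all 7 demand points.
But {H3, H4} covers everything, so the minimum is 2.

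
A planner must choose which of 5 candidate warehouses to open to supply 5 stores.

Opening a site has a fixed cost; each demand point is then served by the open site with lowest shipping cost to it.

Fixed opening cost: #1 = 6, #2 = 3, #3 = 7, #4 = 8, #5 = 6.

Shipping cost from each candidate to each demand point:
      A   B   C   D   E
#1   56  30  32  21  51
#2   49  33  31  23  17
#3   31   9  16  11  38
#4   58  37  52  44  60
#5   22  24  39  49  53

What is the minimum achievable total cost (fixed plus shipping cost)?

Open {#2, #3, #5}: assign each demand point to its cheapest open site.
  A→#5 22, B→#3 9, C→#3 16, D→#3 11, E→#2 17
  shipping cost 75, fixed 16 → total 91.
Compare {#2, #3}: shipping cost 84 + fixed 10 = 94.
Compare {#1, #2, #3, #5}: shipping cost 75 + fixed 22 = 97.
Compare {#2, #3, #4, #5}: shipping cost 75 + fixed 24 = 99.
All other subsets cost ≥ 94. Minimum total cost: 91.

91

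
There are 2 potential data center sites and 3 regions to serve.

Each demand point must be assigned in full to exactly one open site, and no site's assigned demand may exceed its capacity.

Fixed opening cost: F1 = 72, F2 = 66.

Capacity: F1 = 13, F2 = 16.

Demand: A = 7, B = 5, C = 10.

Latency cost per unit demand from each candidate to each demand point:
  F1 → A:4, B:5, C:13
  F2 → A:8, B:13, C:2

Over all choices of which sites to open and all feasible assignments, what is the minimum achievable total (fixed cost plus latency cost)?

211

Open {F1, F2}; cheapest assignment that respects the capacities:
  F1 (cap 13, load 12): A, B — cost 7×4 + 5×5 = 53
  F2 (cap 16, load 10): C — cost 10×2 = 20
  Shipping 73, fixed 138 → total 211.
  Any other capacity-feasible assignment to {F1, F2} ships for at least 73.
Total demand is 22 and no other set of sites has combined capacity ≥ 22, so {F1, F2} is the only feasible choice of open sites. Minimum: 211.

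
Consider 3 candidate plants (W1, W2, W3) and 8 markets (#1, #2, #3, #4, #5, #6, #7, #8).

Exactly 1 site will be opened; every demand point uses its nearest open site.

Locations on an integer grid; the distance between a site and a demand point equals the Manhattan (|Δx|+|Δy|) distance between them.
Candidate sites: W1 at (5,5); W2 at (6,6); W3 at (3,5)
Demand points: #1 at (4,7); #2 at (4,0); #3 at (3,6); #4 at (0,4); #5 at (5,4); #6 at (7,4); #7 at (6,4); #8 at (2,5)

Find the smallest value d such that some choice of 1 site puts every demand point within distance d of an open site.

6

Open {W1}.
  Farthest demand point is #2 at distance 6 (to W1); all others are ≤ 6.
With {W3} the worst case is 6.
With {W2} the worst case is 8.
No size-1 selection achieves below 6.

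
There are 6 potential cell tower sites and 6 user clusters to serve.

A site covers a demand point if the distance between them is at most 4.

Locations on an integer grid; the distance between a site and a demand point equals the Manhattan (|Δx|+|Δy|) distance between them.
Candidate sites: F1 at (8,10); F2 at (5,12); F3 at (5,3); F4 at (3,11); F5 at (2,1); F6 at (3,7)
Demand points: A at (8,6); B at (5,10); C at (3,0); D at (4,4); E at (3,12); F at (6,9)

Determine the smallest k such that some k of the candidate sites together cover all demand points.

Coverage sets (demand points within 4 of each site):
  F1: {A, B, F}
  F2: {B, E, F}
  F3: {D}
  F4: {B, E}
  F5: {C}
  F6: {D}
No 3 sites suffice: every size-3 union leaves at least one demand point uncovered.
But {F1, F2, F3, F5} covers everything, so the minimum is 4.

4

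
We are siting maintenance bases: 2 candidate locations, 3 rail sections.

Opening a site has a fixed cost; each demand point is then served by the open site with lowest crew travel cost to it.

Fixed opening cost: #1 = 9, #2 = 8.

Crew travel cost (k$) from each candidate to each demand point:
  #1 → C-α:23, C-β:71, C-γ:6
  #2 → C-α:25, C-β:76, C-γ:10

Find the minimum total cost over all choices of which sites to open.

109

Open {#1}: assign each demand point to its cheapest open site.
  C-α→#1 23, C-β→#1 71, C-γ→#1 6
  crew travel cost 100, fixed 9 → total 109.
Compare {#1, #2}: crew travel cost 100 + fixed 17 = 117.
Compare {#2}: crew travel cost 111 + fixed 8 = 119.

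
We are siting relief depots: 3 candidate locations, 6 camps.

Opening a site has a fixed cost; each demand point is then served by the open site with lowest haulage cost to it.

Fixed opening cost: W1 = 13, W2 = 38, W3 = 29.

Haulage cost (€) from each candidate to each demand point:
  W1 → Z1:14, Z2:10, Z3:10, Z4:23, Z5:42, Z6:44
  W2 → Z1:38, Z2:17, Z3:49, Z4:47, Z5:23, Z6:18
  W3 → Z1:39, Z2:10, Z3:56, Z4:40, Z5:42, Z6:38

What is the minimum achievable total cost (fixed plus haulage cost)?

Open {W1, W2}: assign each demand point to its cheapest open site.
  Z1→W1 14, Z2→W1 10, Z3→W1 10, Z4→W1 23, Z5→W2 23, Z6→W2 18
  haulage cost 98, fixed 51 → total 149.
Compare {W1}: haulage cost 143 + fixed 13 = 156.
Compare {W1, W2, W3}: haulage cost 98 + fixed 80 = 178.
Compare {W1, W3}: haulage cost 137 + fixed 42 = 179.
All other subsets cost ≥ 156. Minimum total cost: 149.

149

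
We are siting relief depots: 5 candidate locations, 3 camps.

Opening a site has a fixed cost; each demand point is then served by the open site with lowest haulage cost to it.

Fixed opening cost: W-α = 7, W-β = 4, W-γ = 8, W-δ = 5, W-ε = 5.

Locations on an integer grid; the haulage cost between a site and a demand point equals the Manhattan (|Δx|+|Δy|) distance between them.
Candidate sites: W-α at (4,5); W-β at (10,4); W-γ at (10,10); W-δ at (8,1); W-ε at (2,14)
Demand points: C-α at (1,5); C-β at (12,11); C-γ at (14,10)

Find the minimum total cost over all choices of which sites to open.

Open {W-α, W-γ}: assign each demand point to its cheapest open site.
  C-α→W-α 3, C-β→W-γ 3, C-γ→W-γ 4
  haulage cost 10, fixed 15 → total 25.
Compare {W-γ}: haulage cost 21 + fixed 8 = 29.
Compare {W-β, W-γ}: haulage cost 17 + fixed 12 = 29.
Compare {W-α, W-β, W-γ}: haulage cost 10 + fixed 19 = 29.
All other subsets cost ≥ 29. Minimum total cost: 25.

25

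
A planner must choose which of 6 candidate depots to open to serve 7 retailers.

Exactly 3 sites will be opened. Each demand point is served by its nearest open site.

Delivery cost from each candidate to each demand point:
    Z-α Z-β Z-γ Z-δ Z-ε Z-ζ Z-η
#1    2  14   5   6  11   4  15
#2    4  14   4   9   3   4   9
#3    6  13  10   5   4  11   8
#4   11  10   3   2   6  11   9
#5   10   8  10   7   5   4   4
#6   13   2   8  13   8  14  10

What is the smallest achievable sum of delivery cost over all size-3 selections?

27

Open {#2, #4, #6}.
  Z-α→#2 4, Z-β→#6 2, Z-γ→#4 3, Z-δ→#4 2, Z-ε→#2 3, Z-ζ→#2 4, Z-η→#2 9  ⇒ total 27.
Compare {#1, #4, #5}: total 28.
Compare {#1, #4, #6}: total 28.
No size-3 selection does better; minimum is 27.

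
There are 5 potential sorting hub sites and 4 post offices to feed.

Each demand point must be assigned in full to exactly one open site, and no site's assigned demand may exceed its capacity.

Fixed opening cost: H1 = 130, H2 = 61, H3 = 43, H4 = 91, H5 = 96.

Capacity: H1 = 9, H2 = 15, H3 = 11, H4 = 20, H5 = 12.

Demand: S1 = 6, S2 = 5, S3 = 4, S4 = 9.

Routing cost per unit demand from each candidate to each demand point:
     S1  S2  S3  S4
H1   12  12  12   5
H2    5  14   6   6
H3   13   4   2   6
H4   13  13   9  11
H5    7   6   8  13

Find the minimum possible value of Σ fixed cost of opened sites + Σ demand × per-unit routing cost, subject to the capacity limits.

Open {H2, H3}; cheapest assignment that respects the capacities:
  H2 (cap 15, load 15): S1, S4 — cost 6×5 + 9×6 = 84
  H3 (cap 11, load 9): S2, S3 — cost 5×4 + 4×2 = 28
  Shipping 112, fixed 104 → total 216.
  Any other capacity-feasible assignment to {H2, H3} ships for at least 112.
Compare {H2, H5}: its best feasible assignment gives total 303.
Compare {H2, H3, H4}: its best feasible assignment gives total 307.
Every other set of open sites that can feasibly serve all demand totals ≥ 303 even under its best assignment. Minimum: 216.

216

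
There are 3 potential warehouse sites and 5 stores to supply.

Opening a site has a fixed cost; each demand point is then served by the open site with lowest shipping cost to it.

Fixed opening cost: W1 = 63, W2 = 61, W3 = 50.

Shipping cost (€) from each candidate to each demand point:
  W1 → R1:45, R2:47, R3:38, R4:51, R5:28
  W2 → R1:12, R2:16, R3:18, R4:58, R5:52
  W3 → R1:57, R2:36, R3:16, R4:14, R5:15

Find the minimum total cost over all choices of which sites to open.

Open {W2, W3}: assign each demand point to its cheapest open site.
  R1→W2 12, R2→W2 16, R3→W3 16, R4→W3 14, R5→W3 15
  shipping cost 73, fixed 111 → total 184.
Compare {W3}: shipping cost 138 + fixed 50 = 188.
Compare {W2}: shipping cost 156 + fixed 61 = 217.
Compare {W1, W3}: shipping cost 126 + fixed 113 = 239.
All other subsets cost ≥ 188. Minimum total cost: 184.

184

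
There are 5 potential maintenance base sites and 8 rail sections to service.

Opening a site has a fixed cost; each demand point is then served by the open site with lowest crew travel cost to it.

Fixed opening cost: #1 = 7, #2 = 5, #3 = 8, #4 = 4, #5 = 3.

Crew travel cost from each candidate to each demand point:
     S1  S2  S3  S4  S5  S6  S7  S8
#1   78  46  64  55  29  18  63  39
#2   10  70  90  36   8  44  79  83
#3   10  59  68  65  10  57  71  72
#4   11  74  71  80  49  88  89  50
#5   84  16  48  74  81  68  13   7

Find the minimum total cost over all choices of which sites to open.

Open {#1, #2, #5}: assign each demand point to its cheapest open site.
  S1→#2 10, S2→#5 16, S3→#5 48, S4→#2 36, S5→#2 8, S6→#1 18, S7→#5 13, S8→#5 7
  crew travel cost 156, fixed 15 → total 171.
Compare {#1, #2, #4, #5}: crew travel cost 156 + fixed 19 = 175.
Compare {#1, #2, #3, #5}: crew travel cost 156 + fixed 23 = 179.
Compare {#1, #2, #3, #4, #5}: crew travel cost 156 + fixed 27 = 183.
All other subsets cost ≥ 175. Minimum total cost: 171.

171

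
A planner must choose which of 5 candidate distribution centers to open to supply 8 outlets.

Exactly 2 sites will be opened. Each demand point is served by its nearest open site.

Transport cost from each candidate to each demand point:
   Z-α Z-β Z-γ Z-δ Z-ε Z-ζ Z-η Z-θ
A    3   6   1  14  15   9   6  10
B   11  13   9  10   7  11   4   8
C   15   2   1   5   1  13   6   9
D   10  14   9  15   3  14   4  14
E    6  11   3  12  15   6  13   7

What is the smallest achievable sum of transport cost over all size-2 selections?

34

Open {C, E}.
  Z-α→E 6, Z-β→C 2, Z-γ→C 1, Z-δ→C 5, Z-ε→C 1, Z-ζ→E 6, Z-η→C 6, Z-θ→E 7  ⇒ total 34.
Compare {A, C}: total 36.
Compare {B, C}: total 43.
No size-2 selection does better; minimum is 34.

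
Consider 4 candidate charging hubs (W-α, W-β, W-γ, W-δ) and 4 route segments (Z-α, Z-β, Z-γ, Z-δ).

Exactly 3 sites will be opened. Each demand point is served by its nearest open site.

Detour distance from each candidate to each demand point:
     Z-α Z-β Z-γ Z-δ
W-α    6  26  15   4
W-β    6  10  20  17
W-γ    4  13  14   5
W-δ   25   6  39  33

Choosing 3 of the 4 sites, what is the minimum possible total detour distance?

Open {W-α, W-γ, W-δ}.
  Z-α→W-γ 4, Z-β→W-δ 6, Z-γ→W-γ 14, Z-δ→W-α 4  ⇒ total 28.
Compare {W-β, W-γ, W-δ}: total 29.
Compare {W-α, W-β, W-δ}: total 31.
No size-3 selection does better; minimum is 28.

28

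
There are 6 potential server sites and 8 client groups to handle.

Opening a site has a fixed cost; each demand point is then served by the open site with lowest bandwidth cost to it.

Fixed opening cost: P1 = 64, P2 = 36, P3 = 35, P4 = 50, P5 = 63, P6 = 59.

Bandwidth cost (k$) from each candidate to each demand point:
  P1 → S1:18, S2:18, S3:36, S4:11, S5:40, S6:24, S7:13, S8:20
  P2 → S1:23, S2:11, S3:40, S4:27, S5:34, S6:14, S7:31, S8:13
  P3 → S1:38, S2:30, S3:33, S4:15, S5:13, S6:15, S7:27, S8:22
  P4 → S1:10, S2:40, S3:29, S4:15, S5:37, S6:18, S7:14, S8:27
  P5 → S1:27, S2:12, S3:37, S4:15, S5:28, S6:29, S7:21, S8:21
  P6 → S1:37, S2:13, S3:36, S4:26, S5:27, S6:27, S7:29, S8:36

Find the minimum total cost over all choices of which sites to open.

Open {P2, P3}: assign each demand point to its cheapest open site.
  S1→P2 23, S2→P2 11, S3→P3 33, S4→P3 15, S5→P3 13, S6→P2 14, S7→P3 27, S8→P2 13
  bandwidth cost 149, fixed 71 → total 220.
Compare {P2, P4}: bandwidth cost 140 + fixed 86 = 226.
Compare {P3}: bandwidth cost 193 + fixed 35 = 228.
Compare {P2}: bandwidth cost 193 + fixed 36 = 229.
All other subsets cost ≥ 226. Minimum total cost: 220.

220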